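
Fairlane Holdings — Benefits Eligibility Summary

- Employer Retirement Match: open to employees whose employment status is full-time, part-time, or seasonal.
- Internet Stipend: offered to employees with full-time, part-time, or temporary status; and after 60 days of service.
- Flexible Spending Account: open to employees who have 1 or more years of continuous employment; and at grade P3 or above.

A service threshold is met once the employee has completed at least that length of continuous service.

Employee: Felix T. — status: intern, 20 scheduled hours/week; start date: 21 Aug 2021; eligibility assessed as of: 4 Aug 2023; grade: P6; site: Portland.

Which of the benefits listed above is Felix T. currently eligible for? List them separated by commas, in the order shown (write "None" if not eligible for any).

Service from 21 Aug 2021 to 4 Aug 2023: 713 days.
Employer Retirement Match — status intern ✗ (requires full-time, part-time, or seasonal) → not eligible.
Internet Stipend — status intern ✗ (requires full-time, part-time, or temporary) → not eligible.
Flexible Spending Account — service 713 days ≥ 1 year (≈365 days) ✓; grade P6 ≥ P3 ✓ → eligible.

Flexible Spending Account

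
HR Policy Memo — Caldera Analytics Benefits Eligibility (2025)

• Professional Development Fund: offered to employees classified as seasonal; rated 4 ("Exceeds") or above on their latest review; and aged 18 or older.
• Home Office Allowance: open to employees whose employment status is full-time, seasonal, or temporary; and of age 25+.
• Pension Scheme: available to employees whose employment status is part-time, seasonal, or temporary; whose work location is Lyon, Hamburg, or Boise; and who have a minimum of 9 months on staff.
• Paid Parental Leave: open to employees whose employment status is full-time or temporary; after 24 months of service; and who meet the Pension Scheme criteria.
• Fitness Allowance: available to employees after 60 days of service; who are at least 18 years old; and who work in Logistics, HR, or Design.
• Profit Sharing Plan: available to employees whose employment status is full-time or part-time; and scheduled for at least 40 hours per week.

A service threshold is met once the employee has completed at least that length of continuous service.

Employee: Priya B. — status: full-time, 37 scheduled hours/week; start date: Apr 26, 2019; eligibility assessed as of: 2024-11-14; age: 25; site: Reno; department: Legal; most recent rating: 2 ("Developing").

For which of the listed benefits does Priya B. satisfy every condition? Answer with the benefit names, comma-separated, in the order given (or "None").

Home Office Allowance

Service from Apr 26, 2019 to 2024-11-14: 2029 days.
Professional Development Fund — status full-time ✗ (requires seasonal) → not eligible.
Home Office Allowance — status full-time ✓; age 25 ≥ 25 ✓ → eligible.
Pension Scheme — status full-time ✗ (requires part-time, seasonal, or temporary) → not eligible.
Paid Parental Leave — status full-time ✓; service 2029 days ≥ 24 months (≈720 days) ✓; not eligible for Pension Scheme ✗ → not eligible.
Fitness Allowance — service 2029 days ≥ 60 days ✓; age 25 ≥ 18 ✓; dept Legal ✗ → not eligible.
Profit Sharing Plan — status full-time ✓; 37 hrs/wk < 40 ✗ → not eligible.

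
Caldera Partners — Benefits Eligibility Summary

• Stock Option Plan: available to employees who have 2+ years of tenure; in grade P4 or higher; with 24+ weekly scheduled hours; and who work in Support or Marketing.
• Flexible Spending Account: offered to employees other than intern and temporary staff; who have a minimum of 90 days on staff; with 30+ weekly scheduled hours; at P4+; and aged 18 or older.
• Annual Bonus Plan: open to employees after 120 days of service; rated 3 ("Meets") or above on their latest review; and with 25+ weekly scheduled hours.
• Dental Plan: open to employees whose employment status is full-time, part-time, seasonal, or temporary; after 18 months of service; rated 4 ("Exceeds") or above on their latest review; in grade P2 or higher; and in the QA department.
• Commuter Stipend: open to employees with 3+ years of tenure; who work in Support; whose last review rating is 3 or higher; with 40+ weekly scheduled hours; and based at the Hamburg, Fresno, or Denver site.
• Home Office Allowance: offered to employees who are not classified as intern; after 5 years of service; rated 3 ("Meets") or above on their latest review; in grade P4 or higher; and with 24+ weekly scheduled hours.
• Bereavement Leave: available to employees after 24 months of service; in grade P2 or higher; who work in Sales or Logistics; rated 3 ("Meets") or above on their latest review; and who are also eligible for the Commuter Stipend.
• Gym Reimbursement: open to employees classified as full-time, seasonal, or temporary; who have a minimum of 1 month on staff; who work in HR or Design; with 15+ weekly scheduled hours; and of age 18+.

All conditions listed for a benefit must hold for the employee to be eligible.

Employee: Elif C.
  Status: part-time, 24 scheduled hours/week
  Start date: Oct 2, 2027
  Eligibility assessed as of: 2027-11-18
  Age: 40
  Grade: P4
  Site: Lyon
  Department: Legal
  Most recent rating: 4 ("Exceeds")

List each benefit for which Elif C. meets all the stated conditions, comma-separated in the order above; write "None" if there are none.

Service from Oct 2, 2027 to 2027-11-18: 47 days.
Stock Option Plan — service 47 days < 2 years (≈730 days) ✗ → not eligible.
Flexible Spending Account — status part-time ✓ (not excluded); service 47 days < 90 days ✗ → not eligible.
Annual Bonus Plan — service 47 days < 120 days ✗ → not eligible.
Dental Plan — status part-time ✓; service 47 days < 18 months (≈540 days) ✗ → not eligible.
Commuter Stipend — service 47 days < 3 years (≈1095 days) ✗ → not eligible.
Home Office Allowance — status part-time ✓ (not excluded); service 47 days < 5 years (≈1825 days) ✗ → not eligible.
Bereavement Leave — service 47 days < 24 months (≈720 days) ✗ → not eligible.
Gym Reimbursement — status part-time ✗ (requires full-time, seasonal, or temporary) → not eligible.

None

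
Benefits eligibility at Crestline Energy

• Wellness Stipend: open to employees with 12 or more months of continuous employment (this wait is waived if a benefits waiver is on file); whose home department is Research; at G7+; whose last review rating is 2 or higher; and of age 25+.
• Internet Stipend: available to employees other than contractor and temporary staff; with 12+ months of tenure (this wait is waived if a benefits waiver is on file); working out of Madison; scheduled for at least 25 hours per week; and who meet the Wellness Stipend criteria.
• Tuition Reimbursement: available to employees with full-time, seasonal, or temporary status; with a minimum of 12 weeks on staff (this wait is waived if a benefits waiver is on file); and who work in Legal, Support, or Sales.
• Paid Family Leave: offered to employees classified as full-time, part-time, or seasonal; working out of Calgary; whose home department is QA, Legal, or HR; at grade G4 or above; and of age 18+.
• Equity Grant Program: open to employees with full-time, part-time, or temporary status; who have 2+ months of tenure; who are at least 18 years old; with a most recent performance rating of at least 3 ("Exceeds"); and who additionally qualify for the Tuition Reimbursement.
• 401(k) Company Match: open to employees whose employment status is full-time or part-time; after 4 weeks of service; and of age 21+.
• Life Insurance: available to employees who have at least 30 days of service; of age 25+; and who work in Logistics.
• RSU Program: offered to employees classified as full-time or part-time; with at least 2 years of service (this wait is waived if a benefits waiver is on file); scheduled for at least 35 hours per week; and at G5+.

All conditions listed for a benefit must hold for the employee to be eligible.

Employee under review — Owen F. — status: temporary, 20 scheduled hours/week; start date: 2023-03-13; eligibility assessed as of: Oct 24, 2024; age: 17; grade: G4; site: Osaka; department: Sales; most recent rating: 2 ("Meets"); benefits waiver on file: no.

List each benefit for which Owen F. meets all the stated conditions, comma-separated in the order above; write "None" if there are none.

Tuition Reimbursement

Service from 2023-03-13 to Oct 24, 2024: 591 days.
Wellness Stipend — no waiver, service 591 days ≥ 12 months (≈360 days) ✓; dept Sales ✗ → not eligible.
Internet Stipend — status temporary ✗ (excluded) → not eligible.
Tuition Reimbursement — status temporary ✓; no waiver, service 591 days ≥ 12 weeks (≈84 days) ✓; dept Sales ✓ → eligible.
Paid Family Leave — status temporary ✗ (requires full-time, part-time, or seasonal) → not eligible.
Equity Grant Program — status temporary ✓; service 591 days ≥ 2 months (≈60 days) ✓; age 17 < 18 ✗ → not eligible.
401(k) Company Match — status temporary ✗ (requires full-time or part-time) → not eligible.
Life Insurance — service 591 days ≥ 30 days ✓; age 17 < 25 ✗ → not eligible.
RSU Program — status temporary ✗ (requires full-time or part-time) → not eligible.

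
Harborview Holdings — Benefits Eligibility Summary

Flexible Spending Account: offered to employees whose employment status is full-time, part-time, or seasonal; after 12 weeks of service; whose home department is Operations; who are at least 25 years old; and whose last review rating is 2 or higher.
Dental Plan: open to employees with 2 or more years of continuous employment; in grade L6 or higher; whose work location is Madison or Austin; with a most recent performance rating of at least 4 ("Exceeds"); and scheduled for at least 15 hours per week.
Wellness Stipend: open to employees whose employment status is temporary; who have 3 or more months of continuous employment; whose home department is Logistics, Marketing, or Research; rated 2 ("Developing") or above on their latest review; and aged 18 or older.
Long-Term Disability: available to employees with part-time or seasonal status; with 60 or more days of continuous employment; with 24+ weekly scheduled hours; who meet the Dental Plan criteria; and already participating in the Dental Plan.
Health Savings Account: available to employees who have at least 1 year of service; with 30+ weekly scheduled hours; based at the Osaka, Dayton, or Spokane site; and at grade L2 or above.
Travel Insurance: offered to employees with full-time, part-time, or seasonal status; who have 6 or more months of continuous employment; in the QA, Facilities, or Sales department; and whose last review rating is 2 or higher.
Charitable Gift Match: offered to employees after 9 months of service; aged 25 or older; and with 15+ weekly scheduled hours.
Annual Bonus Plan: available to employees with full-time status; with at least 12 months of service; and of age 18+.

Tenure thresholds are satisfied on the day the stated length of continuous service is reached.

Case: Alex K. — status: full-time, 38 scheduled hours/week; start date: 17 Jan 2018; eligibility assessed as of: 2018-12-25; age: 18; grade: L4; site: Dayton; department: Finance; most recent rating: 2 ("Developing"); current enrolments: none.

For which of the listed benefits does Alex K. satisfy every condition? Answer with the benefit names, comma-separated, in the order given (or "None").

Service from 17 Jan 2018 to 2018-12-25: 342 days.
Flexible Spending Account — status full-time ✓; service 342 days ≥ 12 weeks (≈84 days) ✓; dept Finance ✗ → not eligible.
Dental Plan — service 342 days < 2 years (≈730 days) ✗ → not eligible.
Wellness Stipend — status full-time ✗ (requires temporary) → not eligible.
Long-Term Disability — status full-time ✗ (requires part-time or seasonal) → not eligible.
Health Savings Account — service 342 days < 1 year (≈365 days) ✗ → not eligible.
Travel Insurance — status full-time ✓; service 342 days ≥ 6 months (≈180 days) ✓; dept Finance ✗ → not eligible.
Charitable Gift Match — service 342 days ≥ 9 months (≈270 days) ✓; age 18 < 25 ✗ → not eligible.
Annual Bonus Plan — status full-time ✓; service 342 days < 12 months (≈360 days) ✗ → not eligible.

None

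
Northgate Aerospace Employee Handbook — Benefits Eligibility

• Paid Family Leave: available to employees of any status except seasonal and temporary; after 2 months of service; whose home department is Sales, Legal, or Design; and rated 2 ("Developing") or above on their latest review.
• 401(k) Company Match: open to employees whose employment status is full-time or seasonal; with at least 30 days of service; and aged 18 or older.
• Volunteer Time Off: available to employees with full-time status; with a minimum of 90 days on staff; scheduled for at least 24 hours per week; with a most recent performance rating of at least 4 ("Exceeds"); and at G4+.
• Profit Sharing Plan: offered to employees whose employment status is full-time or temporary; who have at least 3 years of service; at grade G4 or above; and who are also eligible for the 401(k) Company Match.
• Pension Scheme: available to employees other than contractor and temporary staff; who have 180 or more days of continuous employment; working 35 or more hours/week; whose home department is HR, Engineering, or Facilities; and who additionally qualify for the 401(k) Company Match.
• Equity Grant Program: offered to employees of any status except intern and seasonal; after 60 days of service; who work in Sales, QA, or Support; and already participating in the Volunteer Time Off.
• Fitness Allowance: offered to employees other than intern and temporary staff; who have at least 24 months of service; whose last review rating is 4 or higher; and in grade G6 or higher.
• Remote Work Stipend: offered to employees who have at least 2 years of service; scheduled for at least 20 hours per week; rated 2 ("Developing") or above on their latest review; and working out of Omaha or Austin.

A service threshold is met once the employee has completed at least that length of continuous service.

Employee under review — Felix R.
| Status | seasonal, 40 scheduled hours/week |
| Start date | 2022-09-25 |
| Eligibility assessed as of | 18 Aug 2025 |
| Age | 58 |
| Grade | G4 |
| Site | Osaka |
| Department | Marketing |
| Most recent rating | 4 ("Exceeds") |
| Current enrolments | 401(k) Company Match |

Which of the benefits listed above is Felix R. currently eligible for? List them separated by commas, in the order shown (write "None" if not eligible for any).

Service from 2022-09-25 to 18 Aug 2025: 1058 days.
Paid Family Leave — status seasonal ✗ (excluded) → not eligible.
401(k) Company Match — status seasonal ✓; service 1058 days ≥ 30 days ✓; age 58 ≥ 18 ✓ → eligible.
Volunteer Time Off — status seasonal ✗ (requires full-time) → not eligible.
Profit Sharing Plan — status seasonal ✗ (requires full-time or temporary) → not eligible.
Pension Scheme — status seasonal ✓ (not excluded); service 1058 days ≥ 180 days ✓; 40 hrs/wk ≥ 35 ✓; dept Marketing ✗ → not eligible.
Equity Grant Program — status seasonal ✗ (excluded) → not eligible.
Fitness Allowance — status seasonal ✓ (not excluded); service 1058 days ≥ 24 months (≈720 days) ✓; rating 4 ≥ 4 ✓; grade G4 < G6 ✗ → not eligible.
Remote Work Stipend — service 1058 days ≥ 2 years (≈730 days) ✓; 40 hrs/wk ≥ 20 ✓; rating 4 ≥ 2 ✓; site Osaka ✗ (not Omaha or Austin) → not eligible.

401(k) Company Match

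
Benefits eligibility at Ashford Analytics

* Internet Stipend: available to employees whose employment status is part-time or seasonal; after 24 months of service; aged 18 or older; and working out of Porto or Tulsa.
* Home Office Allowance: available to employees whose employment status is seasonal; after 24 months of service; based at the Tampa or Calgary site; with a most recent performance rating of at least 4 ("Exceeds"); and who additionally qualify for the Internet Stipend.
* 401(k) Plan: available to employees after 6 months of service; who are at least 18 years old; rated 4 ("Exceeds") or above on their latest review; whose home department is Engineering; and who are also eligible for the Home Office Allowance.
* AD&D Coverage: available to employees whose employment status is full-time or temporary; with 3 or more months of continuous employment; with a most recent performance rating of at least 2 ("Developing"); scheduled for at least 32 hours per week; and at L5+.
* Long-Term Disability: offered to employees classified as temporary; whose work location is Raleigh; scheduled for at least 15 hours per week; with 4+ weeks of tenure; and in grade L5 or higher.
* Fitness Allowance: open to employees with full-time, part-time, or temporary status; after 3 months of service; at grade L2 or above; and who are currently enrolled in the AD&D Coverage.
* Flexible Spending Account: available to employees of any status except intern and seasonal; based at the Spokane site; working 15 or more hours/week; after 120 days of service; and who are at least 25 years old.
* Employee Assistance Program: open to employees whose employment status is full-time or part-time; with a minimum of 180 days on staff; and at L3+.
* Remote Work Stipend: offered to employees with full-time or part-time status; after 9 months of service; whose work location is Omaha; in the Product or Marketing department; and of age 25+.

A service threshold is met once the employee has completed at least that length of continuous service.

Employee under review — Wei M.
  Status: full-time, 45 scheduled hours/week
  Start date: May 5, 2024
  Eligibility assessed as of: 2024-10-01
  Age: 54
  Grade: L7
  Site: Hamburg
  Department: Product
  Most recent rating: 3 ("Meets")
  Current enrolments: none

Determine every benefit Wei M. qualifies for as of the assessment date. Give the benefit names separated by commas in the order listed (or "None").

AD&D Coverage

Service from May 5, 2024 to 2024-10-01: 149 days.
Internet Stipend — status full-time ✗ (requires part-time or seasonal) → not eligible.
Home Office Allowance — status full-time ✗ (requires seasonal) → not eligible.
401(k) Plan — service 149 days < 6 months (≈180 days) ✗ → not eligible.
AD&D Coverage — status full-time ✓; service 149 days ≥ 3 months (≈90 days) ✓; rating 3 ≥ 2 ✓; 45 hrs/wk ≥ 32 ✓; grade L7 ≥ L5 ✓ → eligible.
Long-Term Disability — status full-time ✗ (requires temporary) → not eligible.
Fitness Allowance — status full-time ✓; service 149 days ≥ 3 months (≈90 days) ✓; grade L7 ≥ L2 ✓; not enrolled in AD&D Coverage ✗ → not eligible.
Flexible Spending Account — status full-time ✓ (not excluded); site Hamburg ✗ (not Spokane) → not eligible.
Employee Assistance Program — status full-time ✓; service 149 days < 180 days ✗ → not eligible.
Remote Work Stipend — status full-time ✓; service 149 days < 9 months (≈270 days) ✗ → not eligible.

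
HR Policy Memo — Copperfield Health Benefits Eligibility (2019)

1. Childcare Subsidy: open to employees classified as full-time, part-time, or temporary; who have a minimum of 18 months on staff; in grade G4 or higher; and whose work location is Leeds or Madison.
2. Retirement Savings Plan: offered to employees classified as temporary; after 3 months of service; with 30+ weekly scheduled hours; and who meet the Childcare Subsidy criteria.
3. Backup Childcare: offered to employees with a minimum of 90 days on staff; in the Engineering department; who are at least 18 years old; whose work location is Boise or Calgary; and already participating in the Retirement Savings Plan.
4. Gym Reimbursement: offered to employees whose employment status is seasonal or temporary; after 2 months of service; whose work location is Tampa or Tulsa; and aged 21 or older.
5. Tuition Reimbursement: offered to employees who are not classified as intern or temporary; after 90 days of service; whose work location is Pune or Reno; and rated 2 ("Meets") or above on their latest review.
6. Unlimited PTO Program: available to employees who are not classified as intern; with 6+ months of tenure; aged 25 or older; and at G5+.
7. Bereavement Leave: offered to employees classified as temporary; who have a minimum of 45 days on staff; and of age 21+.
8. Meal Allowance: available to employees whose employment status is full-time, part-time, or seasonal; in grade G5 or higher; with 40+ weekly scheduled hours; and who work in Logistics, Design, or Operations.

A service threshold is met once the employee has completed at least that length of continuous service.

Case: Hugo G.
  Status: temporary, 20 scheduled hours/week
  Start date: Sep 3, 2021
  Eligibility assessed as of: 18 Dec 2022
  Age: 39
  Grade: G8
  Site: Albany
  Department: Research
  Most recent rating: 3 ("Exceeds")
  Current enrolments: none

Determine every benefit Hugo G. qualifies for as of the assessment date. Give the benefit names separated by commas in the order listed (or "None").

Unlimited PTO Program, Bereavement Leave

Service from Sep 3, 2021 to 18 Dec 2022: 471 days.
Childcare Subsidy — status temporary ✓; service 471 days < 18 months (≈540 days) ✗ → not eligible.
Retirement Savings Plan — status temporary ✓; service 471 days ≥ 3 months (≈90 days) ✓; 20 hrs/wk < 30 ✗ → not eligible.
Backup Childcare — service 471 days ≥ 90 days ✓; dept Research ✗ → not eligible.
Gym Reimbursement — status temporary ✓; service 471 days ≥ 2 months (≈60 days) ✓; site Albany ✗ (not Tampa or Tulsa) → not eligible.
Tuition Reimbursement — status temporary ✗ (excluded) → not eligible.
Unlimited PTO Program — status temporary ✓ (not excluded); service 471 days ≥ 6 months (≈180 days) ✓; age 39 ≥ 25 ✓; grade G8 ≥ G5 ✓ → eligible.
Bereavement Leave — status temporary ✓; service 471 days ≥ 45 days ✓; age 39 ≥ 21 ✓ → eligible.
Meal Allowance — status temporary ✗ (requires full-time, part-time, or seasonal) → not eligible.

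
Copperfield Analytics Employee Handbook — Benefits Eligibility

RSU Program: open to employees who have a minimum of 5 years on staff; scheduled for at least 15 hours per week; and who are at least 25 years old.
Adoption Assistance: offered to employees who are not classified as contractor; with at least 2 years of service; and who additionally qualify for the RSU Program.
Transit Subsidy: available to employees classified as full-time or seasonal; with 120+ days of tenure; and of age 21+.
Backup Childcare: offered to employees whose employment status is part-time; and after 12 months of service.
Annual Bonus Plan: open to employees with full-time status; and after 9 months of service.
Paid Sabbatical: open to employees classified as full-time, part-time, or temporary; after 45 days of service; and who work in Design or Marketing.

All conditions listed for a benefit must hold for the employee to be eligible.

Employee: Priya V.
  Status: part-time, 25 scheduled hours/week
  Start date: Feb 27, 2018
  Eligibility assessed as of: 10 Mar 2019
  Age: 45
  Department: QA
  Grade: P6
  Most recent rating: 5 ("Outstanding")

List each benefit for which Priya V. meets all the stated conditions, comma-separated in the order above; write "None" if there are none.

Backup Childcare

Service from Feb 27, 2018 to 10 Mar 2019: 376 days.
RSU Program — service 376 days < 5 years (≈1825 days) ✗ → not eligible.
Adoption Assistance — status part-time ✓ (not excluded); service 376 days < 2 years (≈730 days) ✗ → not eligible.
Transit Subsidy — status part-time ✗ (requires full-time or seasonal) → not eligible.
Backup Childcare — status part-time ✓; service 376 days ≥ 12 months (≈360 days) ✓ → eligible.
Annual Bonus Plan — status part-time ✗ (requires full-time) → not eligible.
Paid Sabbatical — status part-time ✓; service 376 days ≥ 45 days ✓; dept QA ✗ → not eligible.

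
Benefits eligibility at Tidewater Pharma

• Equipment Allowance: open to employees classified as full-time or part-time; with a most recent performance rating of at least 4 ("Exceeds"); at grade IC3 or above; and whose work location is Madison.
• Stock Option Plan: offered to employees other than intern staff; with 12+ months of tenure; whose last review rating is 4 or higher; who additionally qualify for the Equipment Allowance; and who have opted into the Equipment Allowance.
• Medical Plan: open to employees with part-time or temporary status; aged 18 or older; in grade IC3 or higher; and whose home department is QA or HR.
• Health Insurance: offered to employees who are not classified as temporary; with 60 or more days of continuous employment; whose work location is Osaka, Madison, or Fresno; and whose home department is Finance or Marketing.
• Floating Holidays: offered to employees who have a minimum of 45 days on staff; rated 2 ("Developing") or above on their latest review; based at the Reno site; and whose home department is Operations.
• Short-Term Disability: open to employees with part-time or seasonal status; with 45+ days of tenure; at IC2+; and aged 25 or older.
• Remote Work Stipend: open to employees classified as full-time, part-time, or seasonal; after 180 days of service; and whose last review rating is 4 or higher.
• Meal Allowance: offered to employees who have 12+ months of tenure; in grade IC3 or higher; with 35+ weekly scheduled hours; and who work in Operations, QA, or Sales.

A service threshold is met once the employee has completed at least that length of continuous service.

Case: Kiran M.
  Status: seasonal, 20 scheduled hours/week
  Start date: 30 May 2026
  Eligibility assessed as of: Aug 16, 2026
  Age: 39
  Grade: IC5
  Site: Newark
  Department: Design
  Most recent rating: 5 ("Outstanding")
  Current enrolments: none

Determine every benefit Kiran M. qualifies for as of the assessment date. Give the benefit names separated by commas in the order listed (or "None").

Service from 30 May 2026 to Aug 16, 2026: 78 days.
Equipment Allowance — status seasonal ✗ (requires full-time or part-time) → not eligible.
Stock Option Plan — status seasonal ✓ (not excluded); service 78 days < 12 months (≈360 days) ✗ → not eligible.
Medical Plan — status seasonal ✗ (requires part-time or temporary) → not eligible.
Health Insurance — status seasonal ✓ (not excluded); service 78 days ≥ 60 days ✓; site Newark ✗ (not Osaka, Madison, or Fresno) → not eligible.
Floating Holidays — service 78 days ≥ 45 days ✓; rating 5 ≥ 2 ✓; site Newark ✗ (not Reno) → not eligible.
Short-Term Disability — status seasonal ✓; service 78 days ≥ 45 days ✓; grade IC5 ≥ IC2 ✓; age 39 ≥ 25 ✓ → eligible.
Remote Work Stipend — status seasonal ✓; service 78 days < 180 days ✗ → not eligible.
Meal Allowance — service 78 days < 12 months (≈360 days) ✗ → not eligible.

Short-Term Disability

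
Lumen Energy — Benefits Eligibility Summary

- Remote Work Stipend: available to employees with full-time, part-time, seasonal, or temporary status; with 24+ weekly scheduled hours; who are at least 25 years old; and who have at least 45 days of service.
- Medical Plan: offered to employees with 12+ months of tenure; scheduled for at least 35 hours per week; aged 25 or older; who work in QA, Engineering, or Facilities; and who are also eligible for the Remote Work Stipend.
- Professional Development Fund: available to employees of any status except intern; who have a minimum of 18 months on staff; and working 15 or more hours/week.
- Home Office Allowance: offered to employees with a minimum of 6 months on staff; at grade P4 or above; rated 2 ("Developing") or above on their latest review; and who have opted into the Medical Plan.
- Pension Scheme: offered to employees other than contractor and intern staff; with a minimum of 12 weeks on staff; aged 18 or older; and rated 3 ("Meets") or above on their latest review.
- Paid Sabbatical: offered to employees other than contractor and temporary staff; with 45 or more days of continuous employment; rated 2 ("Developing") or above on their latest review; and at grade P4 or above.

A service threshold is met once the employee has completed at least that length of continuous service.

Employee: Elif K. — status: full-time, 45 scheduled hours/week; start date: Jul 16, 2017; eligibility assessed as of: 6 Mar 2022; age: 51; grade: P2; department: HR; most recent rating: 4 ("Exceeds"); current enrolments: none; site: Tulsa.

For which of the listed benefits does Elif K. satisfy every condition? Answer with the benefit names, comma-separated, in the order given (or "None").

Service from Jul 16, 2017 to 6 Mar 2022: 1694 days.
Remote Work Stipend — status full-time ✓; 45 hrs/wk ≥ 24 ✓; age 51 ≥ 25 ✓; service 1694 days ≥ 45 days ✓ → eligible.
Medical Plan — service 1694 days ≥ 12 months (≈360 days) ✓; 45 hrs/wk ≥ 35 ✓; age 51 ≥ 25 ✓; dept HR ✗ → not eligible.
Professional Development Fund — status full-time ✓ (not excluded); service 1694 days ≥ 18 months (≈540 days) ✓; 45 hrs/wk ≥ 15 ✓ → eligible.
Home Office Allowance — service 1694 days ≥ 6 months (≈180 days) ✓; grade P2 < P4 ✗ → not eligible.
Pension Scheme — status full-time ✓ (not excluded); service 1694 days ≥ 12 weeks (≈84 days) ✓; age 51 ≥ 18 ✓; rating 4 ≥ 3 ✓ → eligible.
Paid Sabbatical — status full-time ✓ (not excluded); service 1694 days ≥ 45 days ✓; rating 4 ≥ 2 ✓; grade P2 < P4 ✗ → not eligible.

Remote Work Stipend, Professional Development Fund, Pension Scheme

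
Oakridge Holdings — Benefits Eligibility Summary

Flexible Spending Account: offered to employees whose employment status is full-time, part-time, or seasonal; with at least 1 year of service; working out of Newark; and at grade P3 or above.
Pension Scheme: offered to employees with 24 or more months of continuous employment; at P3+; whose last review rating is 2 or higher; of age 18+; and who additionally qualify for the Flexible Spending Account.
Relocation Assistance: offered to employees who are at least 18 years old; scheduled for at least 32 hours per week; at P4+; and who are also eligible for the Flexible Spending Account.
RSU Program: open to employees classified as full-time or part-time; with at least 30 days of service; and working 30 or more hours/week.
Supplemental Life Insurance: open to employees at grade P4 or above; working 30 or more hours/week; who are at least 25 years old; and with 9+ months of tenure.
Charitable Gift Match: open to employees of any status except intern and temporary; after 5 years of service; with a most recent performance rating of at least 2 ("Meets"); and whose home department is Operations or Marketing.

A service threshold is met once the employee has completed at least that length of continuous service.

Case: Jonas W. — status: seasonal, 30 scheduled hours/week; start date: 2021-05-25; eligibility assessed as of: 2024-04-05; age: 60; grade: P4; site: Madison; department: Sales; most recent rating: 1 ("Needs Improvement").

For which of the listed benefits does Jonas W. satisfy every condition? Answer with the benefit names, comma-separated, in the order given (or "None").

Service from 2021-05-25 to 2024-04-05: 1046 days.
Flexible Spending Account — status seasonal ✓; service 1046 days ≥ 1 year (≈365 days) ✓; site Madison ✗ (not Newark) → not eligible.
Pension Scheme — service 1046 days ≥ 24 months (≈720 days) ✓; grade P4 ≥ P3 ✓; rating 1 < 2 ✗ → not eligible.
Relocation Assistance — age 60 ≥ 18 ✓; 30 hrs/wk < 32 ✗ → not eligible.
RSU Program — status seasonal ✗ (requires full-time or part-time) → not eligible.
Supplemental Life Insurance — grade P4 ≥ P4 ✓; 30 hrs/wk ≥ 30 ✓; age 60 ≥ 25 ✓; service 1046 days ≥ 9 months (≈270 days) ✓ → eligible.
Charitable Gift Match — status seasonal ✓ (not excluded); service 1046 days < 5 years (≈1825 days) ✗ → not eligible.

Supplemental Life Insurance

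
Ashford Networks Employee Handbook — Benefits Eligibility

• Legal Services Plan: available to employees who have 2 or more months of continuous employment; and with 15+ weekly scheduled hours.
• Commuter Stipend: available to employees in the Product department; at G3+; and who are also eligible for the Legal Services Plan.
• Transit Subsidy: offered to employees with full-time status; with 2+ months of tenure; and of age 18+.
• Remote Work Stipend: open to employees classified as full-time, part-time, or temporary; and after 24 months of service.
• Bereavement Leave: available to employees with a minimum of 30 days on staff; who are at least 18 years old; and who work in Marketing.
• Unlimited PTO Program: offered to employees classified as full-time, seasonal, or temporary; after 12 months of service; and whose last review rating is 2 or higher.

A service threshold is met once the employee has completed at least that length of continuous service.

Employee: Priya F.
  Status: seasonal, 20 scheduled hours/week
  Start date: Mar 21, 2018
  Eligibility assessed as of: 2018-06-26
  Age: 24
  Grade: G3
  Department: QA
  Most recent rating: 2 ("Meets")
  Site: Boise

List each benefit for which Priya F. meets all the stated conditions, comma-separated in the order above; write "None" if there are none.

Service from Mar 21, 2018 to 2018-06-26: 97 days.
Legal Services Plan — service 97 days ≥ 2 months (≈60 days) ✓; 20 hrs/wk ≥ 15 ✓ → eligible.
Commuter Stipend — dept QA ✗ → not eligible.
Transit Subsidy — status seasonal ✗ (requires full-time) → not eligible.
Remote Work Stipend — status seasonal ✗ (requires full-time, part-time, or temporary) → not eligible.
Bereavement Leave — service 97 days ≥ 30 days ✓; age 24 ≥ 18 ✓; dept QA ✗ → not eligible.
Unlimited PTO Program — status seasonal ✓; service 97 days < 12 months (≈360 days) ✗ → not eligible.

Legal Services Plan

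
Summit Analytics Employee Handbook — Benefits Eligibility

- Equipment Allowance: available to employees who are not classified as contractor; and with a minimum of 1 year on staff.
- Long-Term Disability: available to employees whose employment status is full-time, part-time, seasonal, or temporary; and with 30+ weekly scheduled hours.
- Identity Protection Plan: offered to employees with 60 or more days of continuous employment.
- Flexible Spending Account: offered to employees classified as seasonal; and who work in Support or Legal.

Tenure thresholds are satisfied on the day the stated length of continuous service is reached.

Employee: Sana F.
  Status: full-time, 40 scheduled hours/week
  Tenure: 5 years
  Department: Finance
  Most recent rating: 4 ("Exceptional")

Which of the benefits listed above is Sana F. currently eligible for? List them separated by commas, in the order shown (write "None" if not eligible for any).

Equipment Allowance — status full-time ✓ (not excluded); service 5 years ≥ 1 year ✓ → eligible.
Long-Term Disability — status full-time ✓; 40 hrs/wk ≥ 30 ✓ → eligible.
Identity Protection Plan — service 5 years ≥ 60 days ✓ → eligible.
Flexible Spending Account — status full-time ✗ (requires seasonal) → not eligible.

Equipment Allowance, Long-Term Disability, Identity Protection Plan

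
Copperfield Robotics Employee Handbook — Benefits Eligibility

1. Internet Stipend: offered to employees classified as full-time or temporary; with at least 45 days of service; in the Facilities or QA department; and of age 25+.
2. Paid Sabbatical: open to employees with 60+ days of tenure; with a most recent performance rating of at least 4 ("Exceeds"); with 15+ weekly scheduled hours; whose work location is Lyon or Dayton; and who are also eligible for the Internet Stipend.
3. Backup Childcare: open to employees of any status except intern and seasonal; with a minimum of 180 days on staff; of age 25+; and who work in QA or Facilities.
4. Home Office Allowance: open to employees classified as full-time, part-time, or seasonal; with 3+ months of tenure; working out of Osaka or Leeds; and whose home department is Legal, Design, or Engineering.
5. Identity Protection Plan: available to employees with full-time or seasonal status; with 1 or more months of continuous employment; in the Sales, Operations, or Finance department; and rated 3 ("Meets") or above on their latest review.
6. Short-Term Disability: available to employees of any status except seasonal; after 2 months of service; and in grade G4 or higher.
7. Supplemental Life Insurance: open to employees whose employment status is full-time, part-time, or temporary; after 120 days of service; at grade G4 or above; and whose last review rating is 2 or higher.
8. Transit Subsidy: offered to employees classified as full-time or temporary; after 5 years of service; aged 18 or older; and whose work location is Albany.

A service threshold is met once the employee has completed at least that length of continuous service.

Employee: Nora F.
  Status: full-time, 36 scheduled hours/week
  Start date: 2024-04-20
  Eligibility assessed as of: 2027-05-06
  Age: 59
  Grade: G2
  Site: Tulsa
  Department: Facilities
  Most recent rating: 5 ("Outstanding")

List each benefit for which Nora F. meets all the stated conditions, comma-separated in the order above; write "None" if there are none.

Service from 2024-04-20 to 2027-05-06: 1111 days.
Internet Stipend — status full-time ✓; service 1111 days ≥ 45 days ✓; dept Facilities ✓; age 59 ≥ 25 ✓ → eligible.
Paid Sabbatical — service 1111 days ≥ 60 days ✓; rating 5 ≥ 4 ✓; 36 hrs/wk ≥ 15 ✓; site Tulsa ✗ (not Lyon or Dayton) → not eligible.
Backup Childcare — status full-time ✓ (not excluded); service 1111 days ≥ 180 days ✓; age 59 ≥ 25 ✓; dept Facilities ✓ → eligible.
Home Office Allowance — status full-time ✓; service 1111 days ≥ 3 months (≈90 days) ✓; site Tulsa ✗ (not Osaka or Leeds) → not eligible.
Identity Protection Plan — status full-time ✓; service 1111 days ≥ 1 month (≈30 days) ✓; dept Facilities ✗ → not eligible.
Short-Term Disability — status full-time ✓ (not excluded); service 1111 days ≥ 2 months (≈60 days) ✓; grade G2 < G4 ✗ → not eligible.
Supplemental Life Insurance — status full-time ✓; service 1111 days ≥ 120 days ✓; grade G2 < G4 ✗ → not eligible.
Transit Subsidy — status full-time ✓; service 1111 days < 5 years (≈1825 days) ✗ → not eligible.

Internet Stipend, Backup Childcare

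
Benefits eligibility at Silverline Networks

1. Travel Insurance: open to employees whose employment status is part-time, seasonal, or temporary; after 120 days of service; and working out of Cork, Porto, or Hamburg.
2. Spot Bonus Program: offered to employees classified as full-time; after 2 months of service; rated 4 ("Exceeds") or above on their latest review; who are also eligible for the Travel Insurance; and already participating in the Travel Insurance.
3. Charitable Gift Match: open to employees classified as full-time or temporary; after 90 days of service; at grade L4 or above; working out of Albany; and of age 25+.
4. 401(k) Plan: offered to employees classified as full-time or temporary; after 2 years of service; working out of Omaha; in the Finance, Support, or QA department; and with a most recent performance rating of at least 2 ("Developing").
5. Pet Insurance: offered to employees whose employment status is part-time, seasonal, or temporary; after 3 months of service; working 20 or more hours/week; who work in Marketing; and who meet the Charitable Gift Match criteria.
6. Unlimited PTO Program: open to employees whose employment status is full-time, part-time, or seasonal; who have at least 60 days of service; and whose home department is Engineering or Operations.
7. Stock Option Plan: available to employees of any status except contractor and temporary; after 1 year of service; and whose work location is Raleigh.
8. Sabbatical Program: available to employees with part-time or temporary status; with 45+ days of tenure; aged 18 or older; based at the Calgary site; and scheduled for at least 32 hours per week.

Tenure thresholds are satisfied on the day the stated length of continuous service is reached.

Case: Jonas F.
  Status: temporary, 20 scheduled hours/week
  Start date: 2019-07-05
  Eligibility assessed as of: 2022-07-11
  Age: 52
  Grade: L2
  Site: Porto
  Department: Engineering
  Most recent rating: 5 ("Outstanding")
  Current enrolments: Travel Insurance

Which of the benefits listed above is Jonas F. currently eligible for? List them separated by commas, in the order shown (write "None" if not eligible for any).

Service from 2019-07-05 to 2022-07-11: 1102 days.
Travel Insurance — status temporary ✓; service 1102 days ≥ 120 days ✓; site Porto ✓ → eligible.
Spot Bonus Program — status temporary ✗ (requires full-time) → not eligible.
Charitable Gift Match — status temporary ✓; service 1102 days ≥ 90 days ✓; grade L2 < L4 ✗ → not eligible.
401(k) Plan — status temporary ✓; service 1102 days ≥ 2 years (≈730 days) ✓; site Porto ✗ (not Omaha) → not eligible.
Pet Insurance — status temporary ✓; service 1102 days ≥ 3 months (≈90 days) ✓; 20 hrs/wk ≥ 20 ✓; dept Engineering ✗ → not eligible.
Unlimited PTO Program — status temporary ✗ (requires full-time, part-time, or seasonal) → not eligible.
Stock Option Plan — status temporary ✗ (excluded) → not eligible.
Sabbatical Program — status temporary ✓; service 1102 days ≥ 45 days ✓; age 52 ≥ 18 ✓; site Porto ✗ (not Calgary) → not eligible.

Travel Insurance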